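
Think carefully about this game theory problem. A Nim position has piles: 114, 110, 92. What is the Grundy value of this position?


We need the XOR (exclusive or) of all pile sizes.
After XOR-ing pile 1 (size 114): 0 XOR 114 = 114
After XOR-ing pile 2 (size 110): 114 XOR 110 = 28
After XOR-ing pile 3 (size 92): 28 XOR 92 = 64
The Nim-value of this position is 64.

64


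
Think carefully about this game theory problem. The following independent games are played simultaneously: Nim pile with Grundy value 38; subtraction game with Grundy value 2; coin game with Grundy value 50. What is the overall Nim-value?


By the Sprague-Grundy theorem, the Grundy value of a sum of games is the XOR of individual Grundy values.
Nim pile: Grundy value = 38. Running XOR: 0 XOR 38 = 38
subtraction game: Grundy value = 2. Running XOR: 38 XOR 2 = 36
coin game: Grundy value = 50. Running XOR: 36 XOR 50 = 22
The combined Grundy value is 22.

22


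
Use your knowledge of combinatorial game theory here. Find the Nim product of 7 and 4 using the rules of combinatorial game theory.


Nim multiplication is bilinear over XOR: (u XOR v) * w = (u*w) XOR (v*w).
So we split each operand into its bit components and XOR the pairwise Nim products.
7 = 1 + 2 + 4 (as XOR of powers of 2).
4 = 4 (as XOR of powers of 2).
Using the standard Nim-product table on single bits:
  2*2 = 3,   2*4 = 8,   2*8 = 12,
  4*4 = 6,   4*8 = 11,  8*8 = 13,
and  1*x = x (identity), k*l = l*k (commutative).
Pairwise Nim products:
  1 * 4 = 4
  2 * 4 = 8
  4 * 4 = 6
XOR them: 4 XOR 8 XOR 6 = 10.
Result: 7 * 4 = 10 (in Nim).

10


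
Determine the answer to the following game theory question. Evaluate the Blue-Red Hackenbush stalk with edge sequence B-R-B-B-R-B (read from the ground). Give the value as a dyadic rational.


Edges (from ground): B-R-B-B-R-B
By Berlekamp's sign-expansion rule, a Blue-Red Hackenbush stalk has the value of the surreal number whose sign sequence is the edge sequence with B -> + and R -> -.
Sign sequence: +-++-+
Trace the sign expansion in the surreal number tree, starting from 0:
Edge 1: B (sign +) -> bounds (0, +inf), value = 1
Edge 2: R (sign -) -> bounds (0, 1), value = 1/2
Edge 3: B (sign +) -> bounds (1/2, 1), value = 3/4
Edge 4: B (sign +) -> bounds (3/4, 1), value = 7/8
Edge 5: R (sign -) -> bounds (3/4, 7/8), value = 13/16
Edge 6: B (sign +) -> bounds (13/16, 7/8), value = 27/32
Game value = 27/32

27/32


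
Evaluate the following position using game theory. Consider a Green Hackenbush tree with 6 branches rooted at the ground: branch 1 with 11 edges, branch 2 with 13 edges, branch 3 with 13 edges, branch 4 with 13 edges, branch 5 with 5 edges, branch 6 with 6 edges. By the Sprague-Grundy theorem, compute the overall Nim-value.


The tree has 6 branches from the ground vertex.
In Green Hackenbush, the Nim-value of a simple path of length k is k.
Branch 1: length 11, Nim-value = 11
Branch 2: length 13, Nim-value = 13
Branch 3: length 13, Nim-value = 13
Branch 4: length 13, Nim-value = 13
Branch 5: length 5, Nim-value = 5
Branch 6: length 6, Nim-value = 6
Total Nim-value = XOR of all branch values:
0 XOR 11 = 11
11 XOR 13 = 6
6 XOR 13 = 11
11 XOR 13 = 6
6 XOR 5 = 3
3 XOR 6 = 5
Nim-value of the tree = 5

5


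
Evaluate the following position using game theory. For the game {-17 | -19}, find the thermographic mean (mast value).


Game = {-17 | -19}, a switch {a | b} with numbers a > b.
Its thermograph has left wall a - t and right wall b + t, which meet at t = (a - b)/2, where both equal (a + b)/2. So the mast (mean value) is at (a + b)/2.
Mean = (-17 + (-19))/2 = -36/2 = -18

-18


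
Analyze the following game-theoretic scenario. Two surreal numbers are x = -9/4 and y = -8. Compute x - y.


x = -9/4, y = -8
Converting to common denominator: 4
x = -9/4, y = -32/4
x - y = -9/4 - -8 = 23/4

23/4


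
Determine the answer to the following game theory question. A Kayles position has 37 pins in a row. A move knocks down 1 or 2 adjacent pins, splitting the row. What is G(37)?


Kayles: a move removes 1 or 2 adjacent pins from a contiguous row.
Removing pins from a row of k leaves two independent rows (a, b) with a + b = k - 1 (one pin) or a + b = k - 2 (two pins); an end removal gives a = 0.
By Sprague-Grundy, G(k) = mex{ G(a) XOR G(b) } over all these splits. G(0) = 0.
G(1): splits (0,0):0^0=0 -> mex({0}) = 1
G(2): splits (0,1):0^1=1 (0,0):0^0=0 -> mex({0, 1}) = 2
G(3): splits (0,2):0^2=2 (1,1):1^1=0 (0,1):0^1=1 -> mex({0, 1, 2}) = 3
G(4): splits (0,3):0^3=3 (1,2):1^2=3 (0,2):0^2=2 (1,1):1^1=0 -> mex({0, 2, 3}) = 1
G(5): splits (0,4):0^1=1 (1,3):1^3=2 (2,2):2^2=0 (0,3):0^3=3 (1,2):1^2=3 -> mex({0, 1, 2, 3}) = 4
G(6) = mex({0, 1, 2, 4}) = 3
G(7) = mex({0, 1, 3, 4, 5}) = 2
G(8) = mex({0, 2, 3, 5, 6}) = 1
G(9) = mex({0, 1, 2, 3, 6, 7}) = 4
G(10) = mex({0, 1, 3, 4, 5, 7}) = 2
G(11) = mex({0, 1, 2, 3, 4, 5}) = 6
G(12) = mex({0, 1, 2, 3, 5, 6, 7}) = 4
G(13) = mex({0, 2, 3, 4, 6, 7}) = 1
G(14) = mex({0, 1, 4, 5, 6, 7}) = 2
G(15) = mex({0, 1, 2, 3, 4, 5, 6}) = 7
G(16) = mex({0, 2, 3, 5, 6, 7}) = 1
G(17) = mex({0, 1, 2, 3, 5, 6, 7}) = 4
G(18) = mex({0, 1, 2, 4, 5, 6}) = 3
G(19) = mex({0, 1, 3, 4, 5, 7}) = 2
G(20) = mex({0, 2, 3, 4, 5, 6, 7}) = 1
G(21) = mex({0, 1, 2, 3, 5, 6, 7}) = 4
G(22) = mex({0, 1, 2, 3, 4, 5, 7}) = 6
G(23) = mex({0, 1, 2, 3, 4, 5, 6}) = 7
G(24) = mex({0, 1, 2, 3, 5, 6, 7}) = 4
G(25) = mex({0, 2, 3, 4, 6, 7}) = 1
G(26) = mex({0, 1, 3, 4, 5, 6, 7}) = 2
G(27) = mex({0, 1, 2, 3, 4, 5, 6, 7}) = 8
G(28) = mex({0, 1, 2, 3, 4, 6, 7, 8}) = 5
G(29) = mex({0, 1, 2, 3, 5, 6, 7, 8, 9}) = 4
G(30) = mex({0, 1, 2, 3, 4, 5, 6, 9, 10}) = 7
G(31) = mex({0, 1, 3, 4, 5, 7, 10, 11}) = 2
G(32) = mex({0, 2, 3, 4, 5, 6, 7, 9, 11}) = 1
G(33) = mex({0, 1, 2, 3, 4, 5, 6, 7, 9, 12}) = 8
G(34) = mex({0, 1, 2, 3, 4, 5, 7, 8, 11, 12}) = 6
G(35) = mex({0, 1, 2, 3, 4, 5, 6, 8, 9, 10, 11}) = 7
G(36) = mex({0, 1, 2, 3, 5, 6, 7, 9, 10}) = 4
G(37) = mex({0, 2, 3, 4, 6, 7, 9, 10, 11, 12}) = 1
Therefore G(37) = 1.

1


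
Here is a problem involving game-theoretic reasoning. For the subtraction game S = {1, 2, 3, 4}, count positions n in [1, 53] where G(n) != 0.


Subtraction set S = {1, 2, 3, 4}, so G(n) = n mod 5.
G(n) = 0 when n is a multiple of 5.
Multiples of 5 in [1, 53]: 10
N-positions (nonzero Grundy) = 53 - 10 = 43

43


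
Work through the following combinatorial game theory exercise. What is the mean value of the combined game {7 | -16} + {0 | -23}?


G1 = {7 | -16}, G2 = {0 | -23}
Each is a switch {a | b} with numbers a > b; its mean value is (a + b)/2, and mean value is additive over game sums: m(G1 + G2) = m(G1) + m(G2).
Mean of G1 = (7 + (-16))/2 = -9/2 = -9/2
Mean of G2 = (0 + (-23))/2 = -23/2 = -23/2
Mean of G1 + G2 = -9/2 + -23/2 = -16

-16


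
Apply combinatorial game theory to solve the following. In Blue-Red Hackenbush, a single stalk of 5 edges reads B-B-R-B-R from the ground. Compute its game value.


Edges (from ground): B-B-R-B-R
By Berlekamp's sign-expansion rule, a Blue-Red Hackenbush stalk has the value of the surreal number whose sign sequence is the edge sequence with B -> + and R -> -.
Sign sequence: ++-+-
Trace the sign expansion in the surreal number tree, starting from 0:
Edge 1: B (sign +) -> bounds (0, +inf), value = 1
Edge 2: B (sign +) -> bounds (1, +inf), value = 2
Edge 3: R (sign -) -> bounds (1, 2), value = 3/2
Edge 4: B (sign +) -> bounds (3/2, 2), value = 7/4
Edge 5: R (sign -) -> bounds (3/2, 7/4), value = 13/8
Game value = 13/8

13/8


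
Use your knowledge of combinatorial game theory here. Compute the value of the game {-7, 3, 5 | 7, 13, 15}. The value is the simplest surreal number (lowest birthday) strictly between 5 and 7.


Left options: {-7, 3, 5}, max = 5
Right options: {7, 13, 15}, min = 7
All options are numbers and max(Left) < min(Right), so by the simplicity theorem the value is the simplest (earliest-born) number strictly between 5 and 7.
The only integer strictly between 5 and 7 is 6.
No non-integer in the interval can be simpler: if x is a non-integer in the interval, then floor(x) or ceil(x) also lies in the interval (the interval contains an integer), and both are proper prefixes of x's sign expansion, i.e. born earlier. So the game value is 6.
Game value = 6

6


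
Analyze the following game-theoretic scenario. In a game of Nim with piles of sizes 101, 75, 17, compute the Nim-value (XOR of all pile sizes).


We need the XOR (exclusive or) of all pile sizes.
After XOR-ing pile 1 (size 101): 0 XOR 101 = 101
After XOR-ing pile 2 (size 75): 101 XOR 75 = 46
After XOR-ing pile 3 (size 17): 46 XOR 17 = 63
The Nim-value of this position is 63.

63


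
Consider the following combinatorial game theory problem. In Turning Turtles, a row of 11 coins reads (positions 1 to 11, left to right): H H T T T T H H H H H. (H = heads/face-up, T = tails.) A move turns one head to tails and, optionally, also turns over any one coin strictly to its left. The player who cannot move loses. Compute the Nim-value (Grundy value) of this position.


Coins: H H T T T T H H H H H
Key fact: a single head at position k behaves exactly like a Nim heap of size k (turning it to T and optionally flipping a coin at j < k corresponds to moving the heap from k to j, or to 0), and heads combine as a disjunctive sum (two heads at the same place would cancel, matching j XOR j = 0). So the Nim-value is the XOR of the 1-indexed positions of the heads.
Face-up positions (1-indexed): [1, 2, 7, 8, 9, 10, 11]
XOR 0 with 1: 0 XOR 1 = 1
XOR 1 with 2: 1 XOR 2 = 3
XOR 3 with 7: 3 XOR 7 = 4
XOR 4 with 8: 4 XOR 8 = 12
XOR 12 with 9: 12 XOR 9 = 5
XOR 5 with 10: 5 XOR 10 = 15
XOR 15 with 11: 15 XOR 11 = 4
Nim-value = 4

4


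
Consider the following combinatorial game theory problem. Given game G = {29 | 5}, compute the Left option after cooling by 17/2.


Original game: {29 | 5} (a switch {a | b} with a > b).
Cooling by t (for t below the temperature (a - b)/2 = 12) taxes each move by t: {a | b} cooled by t is {a - t | b + t}.
Cooling amount: t = 17/2
Cooled Left option: 29 - 17/2 = 41/2
Cooled Right option: 5 + 17/2 = 27/2
Cooled game: {41/2 | 27/2}
Left option = 41/2

41/2


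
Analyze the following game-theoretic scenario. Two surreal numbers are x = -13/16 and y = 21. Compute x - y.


x = -13/16, y = 21
Converting to common denominator: 16
x = -13/16, y = 336/16
x - y = -13/16 - 21 = -349/16

-349/16


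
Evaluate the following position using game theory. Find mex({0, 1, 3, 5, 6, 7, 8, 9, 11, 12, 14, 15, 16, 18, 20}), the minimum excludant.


Set = {0, 1, 3, 5, 6, 7, 8, 9, 11, 12, 14, 15, 16, 18, 20}
0 is in the set.
1 is in the set.
2 is NOT in the set. This is the mex.
mex = 2

2


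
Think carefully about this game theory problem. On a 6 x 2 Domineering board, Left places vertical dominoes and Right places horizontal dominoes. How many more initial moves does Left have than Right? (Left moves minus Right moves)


Board is 6 x 2 (rows x cols).
Left (vertical) placements: (rows-1) * cols = 5 * 2 = 10
Right (horizontal) placements: rows * (cols-1) = 6 * 1 = 6
Advantage = Left - Right = 10 - 6 = 4

4


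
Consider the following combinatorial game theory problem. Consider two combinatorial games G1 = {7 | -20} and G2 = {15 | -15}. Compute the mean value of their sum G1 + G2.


G1 = {7 | -20}, G2 = {15 | -15}
Each is a switch {a | b} with numbers a > b; its mean value is (a + b)/2, and mean value is additive over game sums: m(G1 + G2) = m(G1) + m(G2).
Mean of G1 = (7 + (-20))/2 = -13/2 = -13/2
Mean of G2 = (15 + (-15))/2 = 0/2 = 0
Mean of G1 + G2 = -13/2 + 0 = -13/2

-13/2


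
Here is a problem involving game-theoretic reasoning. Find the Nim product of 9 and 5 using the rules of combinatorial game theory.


Nim multiplication is bilinear over XOR: (u XOR v) * w = (u*w) XOR (v*w).
So we split each operand into its bit components and XOR the pairwise Nim products.
9 = 1 + 8 (as XOR of powers of 2).
5 = 1 + 4 (as XOR of powers of 2).
Using the standard Nim-product table on single bits:
  2*2 = 3,   2*4 = 8,   2*8 = 12,
  4*4 = 6,   4*8 = 11,  8*8 = 13,
and  1*x = x (identity), k*l = l*k (commutative).
Pairwise Nim products:
  1 * 1 = 1
  1 * 4 = 4
  8 * 1 = 8
  8 * 4 = 11
XOR them: 1 XOR 4 XOR 8 XOR 11 = 6.
Result: 9 * 5 = 6 (in Nim).

6


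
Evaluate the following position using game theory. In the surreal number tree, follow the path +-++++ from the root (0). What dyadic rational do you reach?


Sign expansion: +-++++
Rule: track bounds (lo, hi), initially (-inf, +inf). On '+', the current value becomes lo and we move to the simplest number in (value, hi): value + 1 if hi = +inf, otherwise the midpoint (value + hi)/2. On '-', the current value becomes hi and we move to value - 1 if lo = -inf, otherwise the midpoint (lo + value)/2.
Start at 0.
Step 1: sign = +, move right. Bounds: (0, +inf). Value = 1
Step 2: sign = -, move left. Bounds: (0, 1). Value = 1/2
Step 3: sign = +, move right. Bounds: (1/2, 1). Value = 3/4
Step 4: sign = +, move right. Bounds: (3/4, 1). Value = 7/8
Step 5: sign = +, move right. Bounds: (7/8, 1). Value = 15/16
Step 6: sign = +, move right. Bounds: (15/16, 1). Value = 31/32
The surreal number with sign expansion +-++++ is 31/32.

31/32


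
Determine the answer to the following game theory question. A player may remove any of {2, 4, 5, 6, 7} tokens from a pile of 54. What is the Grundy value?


The subtraction set is S = {2, 4, 5, 6, 7}.
G(k) = mex{ G(k - s) : s in S, s <= k }. We compute iteratively: G(0) = 0.
G(1) = mex({}) = 0
G(2) = mex({0}) = 1
G(3) = mex({0}) = 1
G(4) = mex({0, 1}) = 2
G(5) = mex({0, 1}) = 2
G(6) = mex({0, 1, 2}) = 3
G(7) = mex({0, 1, 2}) = 3
G(8) = mex({0, 1, 2, 3}) = 4
G(9) = mex({1, 2, 3}) = 0
G(10) = mex({1, 2, 3, 4}) = 0
G(11) = mex({0, 2, 3}) = 1
G(12) = mex({0, 2, 3, 4}) = 1
G(13) = mex({0, 1, 3, 4}) = 2
G(14) = mex({0, 1, 3, 4}) = 2
G(15) = mex({0, 1, 2, 4}) = 3
Observe that G(9)..G(15) = 0, 0, 1, 1, 2, 2, 3 repeats G(0)..G(6) = 0, 0, 1, 1, 2, 2, 3.
For k >= max(S) = 7, G(k) is determined by the previous 7 values G(k-7)..G(k-1); a window of 7 consecutive values has recurred shifted by 9, so by induction G(k + 9) = G(k) for all k >= 0: the sequence is periodic from the start with period 9.
One period: G(0..8) = 0, 0, 1, 1, 2, 2, 3, 3, 4.
54 mod 9 = 0, so G(54) = G(0) = 0.

0


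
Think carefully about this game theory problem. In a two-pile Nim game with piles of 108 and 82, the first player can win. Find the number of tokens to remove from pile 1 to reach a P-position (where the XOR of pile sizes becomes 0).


Piles: 108 and 82
Current XOR: 108 XOR 82 = 62 (non-zero, so this is an N-position).
To make the XOR zero, we need to find a move that balances the piles.
For pile 1 (size 108): target = 108 XOR 62 = 82
We reduce pile 1 from 108 to 82.
Tokens removed: 108 - 82 = 26
Verification: 82 XOR 82 = 0

26


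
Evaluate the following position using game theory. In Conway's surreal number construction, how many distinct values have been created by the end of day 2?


Day 0: {|} = 0 is born. Count = 1.
Day n: the number of surreal numbers born by day n is 2^(n+1) - 1.
By day 0: 2^1 - 1 = 1
By day 1: 2^2 - 1 = 3
By day 2: 2^3 - 1 = 7
By day 2: 7 surreal numbers.

7


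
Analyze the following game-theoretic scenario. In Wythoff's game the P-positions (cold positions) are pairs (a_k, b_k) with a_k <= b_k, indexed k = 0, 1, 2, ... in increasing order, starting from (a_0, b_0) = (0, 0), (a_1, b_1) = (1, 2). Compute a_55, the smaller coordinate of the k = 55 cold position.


By Wythoff's theorem, a_k = floor(k * phi) and b_k = floor(k * phi^2) = a_k + k, where phi = (1 + sqrt(5))/2 is the golden ratio.
phi = (1 + sqrt(5))/2 = 1.618034
k = 55
k * phi = 55 * 1.618034 = 88.991869
a_55 = floor(k * phi) = 88

88


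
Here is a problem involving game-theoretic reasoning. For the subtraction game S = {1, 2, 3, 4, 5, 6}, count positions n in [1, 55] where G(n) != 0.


Subtraction set S = {1, 2, 3, 4, 5, 6}, so G(n) = n mod 7.
G(n) = 0 when n is a multiple of 7.
Multiples of 7 in [1, 55]: 7
N-positions (nonzero Grundy) = 55 - 7 = 48

48


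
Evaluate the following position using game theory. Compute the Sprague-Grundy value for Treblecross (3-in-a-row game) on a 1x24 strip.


Treblecross: place X on empty cells; 3-in-a-row wins.
Playing within two cells of an existing X lets the opponent win at once, so sensible play treats the cells i-2..i+2 around each X as dead. The player left with no safe cell loses, so this is a normal-play take-away game on strips of safe cells.
Placing X at cell i (0-indexed) of a strip of k safe cells leaves independent strips of sizes max(0, i-2) and max(0, k-i-3). Hence G(k) = mex{ G(max(0,i-2)) XOR G(max(0,k-i-3)) : 0 <= i < k }, with G(0) = 0.
G(1): splits (0,0):0^0=0 -> mex({0}) = 1
G(2): splits (0,0):0^0=0 -> mex({0}) = 1
G(3): splits (0,0):0^0=0 -> mex({0}) = 1
G(4): splits (0,1):0^1=1 (0,0):0^0=0 -> mex({0, 1}) = 2
G(5): splits (0,2):0^1=1 (0,1):0^1=1 (0,0):0^0=0 -> mex({0, 1}) = 2
G(6) = mex({1}) = 0
G(7) = mex({0, 1, 2}) = 3
G(8) = mex({0, 1, 2}) = 3
G(9) = mex({0, 2}) = 1
G(10) = mex({0, 2, 3}) = 1
G(11) = mex({0, 3}) = 1
G(12) = mex({1, 3}) = 0
G(13) = mex({0, 1, 2, 3}) = 4
G(14) = mex({0, 1, 2}) = 3
G(15) = mex({0, 1, 2}) = 3
G(16) = mex({0, 1, 2, 4}) = 3
G(17) = mex({0, 1, 3, 4}) = 2
G(18) = mex({0, 1, 3, 4}) = 2
G(19) = mex({0, 1, 3, 5}) = 2
G(20) = mex({0, 1, 2, 3, 5}) = 4
G(21) = mex({0, 1, 2, 3, 5}) = 4
G(22) = mex({1, 2, 6}) = 0
G(23) = mex({0, 1, 2, 3, 4, 6}) = 5
G(24) = mex({0, 1, 2, 3, 4}) = 5
Therefore G(24) = 5.

5


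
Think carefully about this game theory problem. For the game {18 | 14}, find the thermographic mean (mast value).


Game = {18 | 14}, a switch {a | b} with numbers a > b.
Its thermograph has left wall a - t and right wall b + t, which meet at t = (a - b)/2, where both equal (a + b)/2. So the mast (mean value) is at (a + b)/2.
Mean = (18 + (14))/2 = 32/2 = 16

16


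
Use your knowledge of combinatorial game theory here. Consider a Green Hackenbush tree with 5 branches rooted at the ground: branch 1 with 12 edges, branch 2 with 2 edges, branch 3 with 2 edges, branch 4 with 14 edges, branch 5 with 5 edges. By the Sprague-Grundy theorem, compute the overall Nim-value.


The tree has 5 branches from the ground vertex.
In Green Hackenbush, the Nim-value of a simple path of length k is k.
Branch 1: length 12, Nim-value = 12
Branch 2: length 2, Nim-value = 2
Branch 3: length 2, Nim-value = 2
Branch 4: length 14, Nim-value = 14
Branch 5: length 5, Nim-value = 5
Total Nim-value = XOR of all branch values:
0 XOR 12 = 12
12 XOR 2 = 14
14 XOR 2 = 12
12 XOR 14 = 2
2 XOR 5 = 7
Nim-value of the tree = 7

7


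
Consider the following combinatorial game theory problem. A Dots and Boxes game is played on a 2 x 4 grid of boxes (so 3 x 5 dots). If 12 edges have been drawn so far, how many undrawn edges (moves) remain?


Grid: 2 x 4 boxes, i.e. 3 rows and 5 columns of dots.
Horizontal edges: (rows + 1) * cols = 3 * 4 = 12
Vertical edges: rows * (cols + 1) = 2 * 5 = 10
Total edges: 12 + 10 = 22
Edges drawn: 12
Remaining: 22 - 12 = 10

10


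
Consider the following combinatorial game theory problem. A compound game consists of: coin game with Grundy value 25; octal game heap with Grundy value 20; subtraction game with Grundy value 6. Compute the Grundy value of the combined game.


By the Sprague-Grundy theorem, the Grundy value of a sum of games is the XOR of individual Grundy values.
coin game: Grundy value = 25. Running XOR: 0 XOR 25 = 25
octal game heap: Grundy value = 20. Running XOR: 25 XOR 20 = 13
subtraction game: Grundy value = 6. Running XOR: 13 XOR 6 = 11
The combined Grundy value is 11.

11


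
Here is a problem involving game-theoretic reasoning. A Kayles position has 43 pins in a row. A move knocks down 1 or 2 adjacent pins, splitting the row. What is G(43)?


Kayles: a move removes 1 or 2 adjacent pins from a contiguous row.
Removing pins from a row of k leaves two independent rows (a, b) with a + b = k - 1 (one pin) or a + b = k - 2 (two pins); an end removal gives a = 0.
By Sprague-Grundy, G(k) = mex{ G(a) XOR G(b) } over all these splits. G(0) = 0.
G(1): splits (0,0):0^0=0 -> mex({0}) = 1
G(2): splits (0,1):0^1=1 (0,0):0^0=0 -> mex({0, 1}) = 2
G(3): splits (0,2):0^2=2 (1,1):1^1=0 (0,1):0^1=1 -> mex({0, 1, 2}) = 3
G(4): splits (0,3):0^3=3 (1,2):1^2=3 (0,2):0^2=2 (1,1):1^1=0 -> mex({0, 2, 3}) = 1
G(5): splits (0,4):0^1=1 (1,3):1^3=2 (2,2):2^2=0 (0,3):0^3=3 (1,2):1^2=3 -> mex({0, 1, 2, 3}) = 4
G(6) = mex({0, 1, 2, 4}) = 3
G(7) = mex({0, 1, 3, 4, 5}) = 2
G(8) = mex({0, 2, 3, 5, 6}) = 1
G(9) = mex({0, 1, 2, 3, 6, 7}) = 4
G(10) = mex({0, 1, 3, 4, 5, 7}) = 2
G(11) = mex({0, 1, 2, 3, 4, 5}) = 6
G(12) = mex({0, 1, 2, 3, 5, 6, 7}) = 4
G(13) = mex({0, 2, 3, 4, 6, 7}) = 1
G(14) = mex({0, 1, 4, 5, 6, 7}) = 2
G(15) = mex({0, 1, 2, 3, 4, 5, 6}) = 7
G(16) = mex({0, 2, 3, 5, 6, 7}) = 1
G(17) = mex({0, 1, 2, 3, 5, 6, 7}) = 4
G(18) = mex({0, 1, 2, 4, 5, 6}) = 3
G(19) = mex({0, 1, 3, 4, 5, 7}) = 2
G(20) = mex({0, 2, 3, 4, 5, 6, 7}) = 1
G(21) = mex({0, 1, 2, 3, 5, 6, 7}) = 4
G(22) = mex({0, 1, 2, 3, 4, 5, 7}) = 6
G(23) = mex({0, 1, 2, 3, 4, 5, 6}) = 7
G(24) = mex({0, 1, 2, 3, 5, 6, 7}) = 4
G(25) = mex({0, 2, 3, 4, 6, 7}) = 1
G(26) = mex({0, 1, 3, 4, 5, 6, 7}) = 2
G(27) = mex({0, 1, 2, 3, 4, 5, 6, 7}) = 8
G(28) = mex({0, 1, 2, 3, 4, 6, 7, 8}) = 5
G(29) = mex({0, 1, 2, 3, 5, 6, 7, 8, 9}) = 4
G(30) = mex({0, 1, 2, 3, 4, 5, 6, 9, 10}) = 7
G(31) = mex({0, 1, 3, 4, 5, 7, 10, 11}) = 2
G(32) = mex({0, 2, 3, 4, 5, 6, 7, 9, 11}) = 1
G(33) = mex({0, 1, 2, 3, 4, 5, 6, 7, 9, 12}) = 8
G(34) = mex({0, 1, 2, 3, 4, 5, 7, 8, 11, 12}) = 6
G(35) = mex({0, 1, 2, 3, 4, 5, 6, 8, 9, 10, 11}) = 7
G(36) = mex({0, 1, 2, 3, 5, 6, 7, 9, 10}) = 4
G(37) = mex({0, 2, 3, 4, 6, 7, 9, 10, 11, 12}) = 1
G(38) = mex({0, 1, 3, 4, 5, 6, 7, 9, 10, 11, 12}) = 2
G(39) = mex({0, 1, 2, 4, 5, 6, 7, 9, 10, 12, 14}) = 3
G(40) = mex({0, 2, 3, 4, 6, 7, 11, 12, 14}) = 1
G(41) = mex({0, 1, 2, 3, 5, 6, 7, 9, 10, 11, 12}) = 4
G(42) = mex({0, 1, 2, 3, 4, 5, 6, 9, 10}) = 7
G(43) = mex({0, 1, 3, 4, 5, 7, 9, 10, 12, 15}) = 2
Therefore G(43) = 2.

2


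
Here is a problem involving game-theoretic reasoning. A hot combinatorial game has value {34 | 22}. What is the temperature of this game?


The game is {34 | 22}, a switch {a | b} with numbers a > b.
Cooling {a | b} by t gives {a - t | b + t}, which stops being hot when a - t = b + t, i.e. at t = (a - b)/2. So the temperature of a switch is (a - b)/2.
Temperature = (Left option - Right option) / 2
= (34 - (22)) / 2
= 12 / 2
= 6

6


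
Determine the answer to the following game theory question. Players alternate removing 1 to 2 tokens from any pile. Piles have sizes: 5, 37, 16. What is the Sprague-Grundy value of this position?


Subtraction set: {1, 2}
For this subtraction set, G(n) = n mod 3 (period = max + 1 = 3).
Pile 1 (size 5): G(5) = 5 mod 3 = 2
Pile 2 (size 37): G(37) = 37 mod 3 = 1
Pile 3 (size 16): G(16) = 16 mod 3 = 1
Total Grundy value = XOR of all: 2 XOR 1 XOR 1 = 2

2


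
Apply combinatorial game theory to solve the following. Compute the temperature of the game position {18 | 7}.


The game is {18 | 7}, a switch {a | b} with numbers a > b.
Cooling {a | b} by t gives {a - t | b + t}, which stops being hot when a - t = b + t, i.e. at t = (a - b)/2. So the temperature of a switch is (a - b)/2.
Temperature = (Left option - Right option) / 2
= (18 - (7)) / 2
= 11 / 2
= 11/2

11/2


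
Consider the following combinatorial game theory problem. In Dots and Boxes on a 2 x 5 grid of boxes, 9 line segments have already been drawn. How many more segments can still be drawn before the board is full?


Grid: 2 x 5 boxes, i.e. 3 rows and 6 columns of dots.
Horizontal edges: (rows + 1) * cols = 3 * 5 = 15
Vertical edges: rows * (cols + 1) = 2 * 6 = 12
Total edges: 15 + 12 = 27
Edges drawn: 9
Remaining: 27 - 9 = 18

18


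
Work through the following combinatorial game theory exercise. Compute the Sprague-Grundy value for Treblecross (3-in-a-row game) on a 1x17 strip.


Treblecross: place X on empty cells; 3-in-a-row wins.
Playing within two cells of an existing X lets the opponent win at once, so sensible play treats the cells i-2..i+2 around each X as dead. The player left with no safe cell loses, so this is a normal-play take-away game on strips of safe cells.
Placing X at cell i (0-indexed) of a strip of k safe cells leaves independent strips of sizes max(0, i-2) and max(0, k-i-3). Hence G(k) = mex{ G(max(0,i-2)) XOR G(max(0,k-i-3)) : 0 <= i < k }, with G(0) = 0.
G(1): splits (0,0):0^0=0 -> mex({0}) = 1
G(2): splits (0,0):0^0=0 -> mex({0}) = 1
G(3): splits (0,0):0^0=0 -> mex({0}) = 1
G(4): splits (0,1):0^1=1 (0,0):0^0=0 -> mex({0, 1}) = 2
G(5): splits (0,2):0^1=1 (0,1):0^1=1 (0,0):0^0=0 -> mex({0, 1}) = 2
G(6) = mex({1}) = 0
G(7) = mex({0, 1, 2}) = 3
G(8) = mex({0, 1, 2}) = 3
G(9) = mex({0, 2}) = 1
G(10) = mex({0, 2, 3}) = 1
G(11) = mex({0, 3}) = 1
G(12) = mex({1, 3}) = 0
G(13) = mex({0, 1, 2, 3}) = 4
G(14) = mex({0, 1, 2}) = 3
G(15) = mex({0, 1, 2}) = 3
G(16) = mex({0, 1, 2, 4}) = 3
G(17) = mex({0, 1, 3, 4}) = 2
Therefore G(17) = 2.

2


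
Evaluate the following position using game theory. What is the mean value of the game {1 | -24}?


Game = {1 | -24}, a switch {a | b} with numbers a > b.
Its thermograph has left wall a - t and right wall b + t, which meet at t = (a - b)/2, where both equal (a + b)/2. So the mast (mean value) is at (a + b)/2.
Mean = (1 + (-24))/2 = -23/2 = -23/2

-23/2


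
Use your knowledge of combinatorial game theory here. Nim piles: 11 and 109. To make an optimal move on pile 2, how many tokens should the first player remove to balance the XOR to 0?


Piles: 11 and 109
Current XOR: 11 XOR 109 = 102 (non-zero, so this is an N-position).
To make the XOR zero, we need to find a move that balances the piles.
For pile 2 (size 109): target = 109 XOR 102 = 11
We reduce pile 2 from 109 to 11.
Tokens removed: 109 - 11 = 98
Verification: 11 XOR 11 = 0

98


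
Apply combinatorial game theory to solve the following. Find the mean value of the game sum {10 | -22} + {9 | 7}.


G1 = {10 | -22}, G2 = {9 | 7}
Each is a switch {a | b} with numbers a > b; its mean value is (a + b)/2, and mean value is additive over game sums: m(G1 + G2) = m(G1) + m(G2).
Mean of G1 = (10 + (-22))/2 = -12/2 = -6
Mean of G2 = (9 + (7))/2 = 16/2 = 8
Mean of G1 + G2 = -6 + 8 = 2

2


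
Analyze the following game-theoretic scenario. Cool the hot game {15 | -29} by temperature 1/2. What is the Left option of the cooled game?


Original game: {15 | -29} (a switch {a | b} with a > b).
Cooling by t (for t below the temperature (a - b)/2 = 22) taxes each move by t: {a | b} cooled by t is {a - t | b + t}.
Cooling amount: t = 1/2
Cooled Left option: 15 - 1/2 = 29/2
Cooled Right option: -29 + 1/2 = -57/2
Cooled game: {29/2 | -57/2}
Left option = 29/2

29/2


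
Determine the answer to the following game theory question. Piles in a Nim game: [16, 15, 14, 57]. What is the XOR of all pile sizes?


We need the XOR (exclusive or) of all pile sizes.
After XOR-ing pile 1 (size 16): 0 XOR 16 = 16
After XOR-ing pile 2 (size 15): 16 XOR 15 = 31
After XOR-ing pile 3 (size 14): 31 XOR 14 = 17
After XOR-ing pile 4 (size 57): 17 XOR 57 = 40
The Nim-value of this position is 40.

40


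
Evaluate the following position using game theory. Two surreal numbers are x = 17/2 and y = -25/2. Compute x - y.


x = 17/2, y = -25/2
Converting to common denominator: 2
x = 17/2, y = -25/2
x - y = 17/2 - -25/2 = 21

21


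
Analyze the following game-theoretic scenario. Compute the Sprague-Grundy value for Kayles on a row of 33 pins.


Kayles: a move removes 1 or 2 adjacent pins from a contiguous row.
Removing pins from a row of k leaves two independent rows (a, b) with a + b = k - 1 (one pin) or a + b = k - 2 (two pins); an end removal gives a = 0.
By Sprague-Grundy, G(k) = mex{ G(a) XOR G(b) } over all these splits. G(0) = 0.
G(1): splits (0,0):0^0=0 -> mex({0}) = 1
G(2): splits (0,1):0^1=1 (0,0):0^0=0 -> mex({0, 1}) = 2
G(3): splits (0,2):0^2=2 (1,1):1^1=0 (0,1):0^1=1 -> mex({0, 1, 2}) = 3
G(4): splits (0,3):0^3=3 (1,2):1^2=3 (0,2):0^2=2 (1,1):1^1=0 -> mex({0, 2, 3}) = 1
G(5): splits (0,4):0^1=1 (1,3):1^3=2 (2,2):2^2=0 (0,3):0^3=3 (1,2):1^2=3 -> mex({0, 1, 2, 3}) = 4
G(6) = mex({0, 1, 2, 4}) = 3
G(7) = mex({0, 1, 3, 4, 5}) = 2
G(8) = mex({0, 2, 3, 5, 6}) = 1
G(9) = mex({0, 1, 2, 3, 6, 7}) = 4
G(10) = mex({0, 1, 3, 4, 5, 7}) = 2
G(11) = mex({0, 1, 2, 3, 4, 5}) = 6
G(12) = mex({0, 1, 2, 3, 5, 6, 7}) = 4
G(13) = mex({0, 2, 3, 4, 6, 7}) = 1
G(14) = mex({0, 1, 4, 5, 6, 7}) = 2
G(15) = mex({0, 1, 2, 3, 4, 5, 6}) = 7
G(16) = mex({0, 2, 3, 5, 6, 7}) = 1
G(17) = mex({0, 1, 2, 3, 5, 6, 7}) = 4
G(18) = mex({0, 1, 2, 4, 5, 6}) = 3
G(19) = mex({0, 1, 3, 4, 5, 7}) = 2
G(20) = mex({0, 2, 3, 4, 5, 6, 7}) = 1
G(21) = mex({0, 1, 2, 3, 5, 6, 7}) = 4
G(22) = mex({0, 1, 2, 3, 4, 5, 7}) = 6
G(23) = mex({0, 1, 2, 3, 4, 5, 6}) = 7
G(24) = mex({0, 1, 2, 3, 5, 6, 7}) = 4
G(25) = mex({0, 2, 3, 4, 6, 7}) = 1
G(26) = mex({0, 1, 3, 4, 5, 6, 7}) = 2
G(27) = mex({0, 1, 2, 3, 4, 5, 6, 7}) = 8
G(28) = mex({0, 1, 2, 3, 4, 6, 7, 8}) = 5
G(29) = mex({0, 1, 2, 3, 5, 6, 7, 8, 9}) = 4
G(30) = mex({0, 1, 2, 3, 4, 5, 6, 9, 10}) = 7
G(31) = mex({0, 1, 3, 4, 5, 7, 10, 11}) = 2
G(32) = mex({0, 2, 3, 4, 5, 6, 7, 9, 11}) = 1
G(33) = mex({0, 1, 2, 3, 4, 5, 6, 7, 9, 12}) = 8
Therefore G(33) = 8.

8


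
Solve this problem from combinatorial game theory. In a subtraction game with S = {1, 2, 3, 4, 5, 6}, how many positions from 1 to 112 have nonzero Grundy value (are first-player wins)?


Subtraction set S = {1, 2, 3, 4, 5, 6}, so G(n) = n mod 7.
G(n) = 0 when n is a multiple of 7.
Multiples of 7 in [1, 112]: 16
N-positions (nonzero Grundy) = 112 - 16 = 96

96


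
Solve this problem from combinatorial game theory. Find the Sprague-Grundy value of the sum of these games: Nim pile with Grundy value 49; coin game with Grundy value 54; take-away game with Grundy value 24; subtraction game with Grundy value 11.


By the Sprague-Grundy theorem, the Grundy value of a sum of games is the XOR of individual Grundy values.
Nim pile: Grundy value = 49. Running XOR: 0 XOR 49 = 49
coin game: Grundy value = 54. Running XOR: 49 XOR 54 = 7
take-away game: Grundy value = 24. Running XOR: 7 XOR 24 = 31
subtraction game: Grundy value = 11. Running XOR: 31 XOR 11 = 20
The combined Grundy value is 20.

20


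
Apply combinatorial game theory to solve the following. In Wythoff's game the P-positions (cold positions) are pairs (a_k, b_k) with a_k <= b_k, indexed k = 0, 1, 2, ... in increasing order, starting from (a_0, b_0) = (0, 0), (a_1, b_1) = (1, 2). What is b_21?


By Wythoff's theorem, a_k = floor(k * phi) and b_k = floor(k * phi^2) = a_k + k, where phi = (1 + sqrt(5))/2 is the golden ratio.
phi = (1 + sqrt(5))/2 = 1.618034
phi^2 = phi + 1 = 2.618034
k = 21
k * phi^2 = 21 * 2.618034 = 54.978714
b_21 = floor(k * phi^2) = 54 (check: a_21 + k = 33 + 21 = 54)

54


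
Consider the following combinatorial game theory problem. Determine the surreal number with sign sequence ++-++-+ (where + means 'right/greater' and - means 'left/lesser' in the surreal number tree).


Sign expansion: ++-++-+
Rule: track bounds (lo, hi), initially (-inf, +inf). On '+', the current value becomes lo and we move to the simplest number in (value, hi): value + 1 if hi = +inf, otherwise the midpoint (value + hi)/2. On '-', the current value becomes hi and we move to value - 1 if lo = -inf, otherwise the midpoint (lo + value)/2.
Start at 0.
Step 1: sign = +, move right. Bounds: (0, +inf). Value = 1
Step 2: sign = +, move right. Bounds: (1, +inf). Value = 2
Step 3: sign = -, move left. Bounds: (1, 2). Value = 3/2
Step 4: sign = +, move right. Bounds: (3/2, 2). Value = 7/4
Step 5: sign = +, move right. Bounds: (7/4, 2). Value = 15/8
Step 6: sign = -, move left. Bounds: (7/4, 15/8). Value = 29/16
Step 7: sign = +, move right. Bounds: (29/16, 15/8). Value = 59/32
The surreal number with sign expansion ++-++-+ is 59/32.

59/32


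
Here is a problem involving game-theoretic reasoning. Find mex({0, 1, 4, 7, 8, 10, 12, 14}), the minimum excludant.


Set = {0, 1, 4, 7, 8, 10, 12, 14}
0 is in the set.
1 is in the set.
2 is NOT in the set. This is the mex.
mex = 2

2


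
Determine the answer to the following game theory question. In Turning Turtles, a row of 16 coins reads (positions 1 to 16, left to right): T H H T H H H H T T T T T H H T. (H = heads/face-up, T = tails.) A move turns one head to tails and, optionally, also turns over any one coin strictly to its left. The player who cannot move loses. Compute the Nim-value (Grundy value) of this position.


Coins: T H H T H H H H T T T T T H H T
Key fact: a single head at position k behaves exactly like a Nim heap of size k (turning it to T and optionally flipping a coin at j < k corresponds to moving the heap from k to j, or to 0), and heads combine as a disjunctive sum (two heads at the same place would cancel, matching j XOR j = 0). So the Nim-value is the XOR of the 1-indexed positions of the heads.
Face-up positions (1-indexed): [2, 3, 5, 6, 7, 8, 14, 15]
XOR 0 with 2: 0 XOR 2 = 2
XOR 2 with 3: 2 XOR 3 = 1
XOR 1 with 5: 1 XOR 5 = 4
XOR 4 with 6: 4 XOR 6 = 2
XOR 2 with 7: 2 XOR 7 = 5
XOR 5 with 8: 5 XOR 8 = 13
XOR 13 with 14: 13 XOR 14 = 3
XOR 3 with 15: 3 XOR 15 = 12
Nim-value = 12

12


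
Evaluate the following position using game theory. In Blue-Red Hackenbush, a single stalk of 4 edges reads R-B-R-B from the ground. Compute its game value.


Edges (from ground): R-B-R-B
By Berlekamp's sign-expansion rule, a Blue-Red Hackenbush stalk has the value of the surreal number whose sign sequence is the edge sequence with B -> + and R -> -.
Sign sequence: -+-+
Trace the sign expansion in the surreal number tree, starting from 0:
Edge 1: R (sign -) -> bounds (-inf, 0), value = -1
Edge 2: B (sign +) -> bounds (-1, 0), value = -1/2
Edge 3: R (sign -) -> bounds (-1, -1/2), value = -3/4
Edge 4: B (sign +) -> bounds (-3/4, -1/2), value = -5/8
Game value = -5/8

-5/8


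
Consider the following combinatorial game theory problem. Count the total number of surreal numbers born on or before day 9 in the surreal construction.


Day 0: {|} = 0 is born. Count = 1.
Day n: the number of surreal numbers born by day n is 2^(n+1) - 1.
By day 0: 2^1 - 1 = 1
By day 1: 2^2 - 1 = 3
By day 2: 2^3 - 1 = 7
By day 3: 2^4 - 1 = 15
By day 4: 2^5 - 1 = 31
By day 5: 2^6 - 1 = 63
By day 6: 2^7 - 1 = 127
By day 7: 2^8 - 1 = 255
By day 8: 2^9 - 1 = 511
By day 9: 2^10 - 1 = 1023
By day 9: 1023 surreal numbers.

1023


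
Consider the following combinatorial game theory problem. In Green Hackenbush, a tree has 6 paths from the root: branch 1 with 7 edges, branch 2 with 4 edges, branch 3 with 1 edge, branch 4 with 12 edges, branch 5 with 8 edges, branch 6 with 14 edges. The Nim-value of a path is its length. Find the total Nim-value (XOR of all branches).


The tree has 6 branches from the ground vertex.
In Green Hackenbush, the Nim-value of a simple path of length k is k.
Branch 1: length 7, Nim-value = 7
Branch 2: length 4, Nim-value = 4
Branch 3: length 1, Nim-value = 1
Branch 4: length 12, Nim-value = 12
Branch 5: length 8, Nim-value = 8
Branch 6: length 14, Nim-value = 14
Total Nim-value = XOR of all branch values:
0 XOR 7 = 7
7 XOR 4 = 3
3 XOR 1 = 2
2 XOR 12 = 14
14 XOR 8 = 6
6 XOR 14 = 8
Nim-value of the tree = 8

8


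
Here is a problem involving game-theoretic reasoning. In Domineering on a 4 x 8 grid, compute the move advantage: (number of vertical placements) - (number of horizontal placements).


Board is 4 x 8 (rows x cols).
Left (vertical) placements: (rows-1) * cols = 3 * 8 = 24
Right (horizontal) placements: rows * (cols-1) = 4 * 7 = 28
Advantage = Left - Right = 24 - 28 = -4

-4


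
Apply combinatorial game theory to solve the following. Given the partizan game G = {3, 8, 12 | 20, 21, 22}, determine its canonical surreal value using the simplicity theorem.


Left options: {3, 8, 12}, max = 12
Right options: {20, 21, 22}, min = 20
All options are numbers and max(Left) < min(Right), so by the simplicity theorem the value is the simplest (earliest-born) number strictly between 12 and 20.
Integers 13 through 19 all lie strictly between 12 and 20.
Among integers, the simplest (lowest birthday = smallest |n|; 0 is born on day 0, +-n on day n) is 13.
No non-integer in the interval can be simpler: if x is a non-integer in the interval, then floor(x) or ceil(x) also lies in the interval (the interval contains an integer), and both are proper prefixes of x's sign expansion, i.e. born earlier. So the game value is 13.
Game value = 13

13


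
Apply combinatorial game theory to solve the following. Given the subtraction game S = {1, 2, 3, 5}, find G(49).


The subtraction set is S = {1, 2, 3, 5}.
G(k) = mex{ G(k - s) : s in S, s <= k }. We compute iteratively: G(0) = 0.
G(1) = mex({0}) = 1
G(2) = mex({0, 1}) = 2
G(3) = mex({0, 1, 2}) = 3
G(4) = mex({1, 2, 3}) = 0
G(5) = mex({0, 2, 3}) = 1
G(6) = mex({0, 1, 3}) = 2
G(7) = mex({0, 1, 2}) = 3
G(8) = mex({1, 2, 3}) = 0
Observe that G(4)..G(8) = 0, 1, 2, 3, 0 repeats G(0)..G(4) = 0, 1, 2, 3, 0.
For k >= max(S) = 5, G(k) is determined by the previous 5 values G(k-5)..G(k-1); a window of 5 consecutive values has recurred shifted by 4, so by induction G(k + 4) = G(k) for all k >= 0: the sequence is periodic from the start with period 4.
One period: G(0..3) = 0, 1, 2, 3.
49 mod 4 = 1, so G(49) = G(1) = 1.

1


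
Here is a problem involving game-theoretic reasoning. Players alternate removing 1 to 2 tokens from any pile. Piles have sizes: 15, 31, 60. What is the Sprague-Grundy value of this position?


Subtraction set: {1, 2}
For this subtraction set, G(n) = n mod 3 (period = max + 1 = 3).
Pile 1 (size 15): G(15) = 15 mod 3 = 0
Pile 2 (size 31): G(31) = 31 mod 3 = 1
Pile 3 (size 60): G(60) = 60 mod 3 = 0
Total Grundy value = XOR of all: 0 XOR 1 XOR 0 = 1

1


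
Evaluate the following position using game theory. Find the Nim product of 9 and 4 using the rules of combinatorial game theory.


Nim multiplication is bilinear over XOR: (u XOR v) * w = (u*w) XOR (v*w).
So we split each operand into its bit components and XOR the pairwise Nim products.
9 = 1 + 8 (as XOR of powers of 2).
4 = 4 (as XOR of powers of 2).
Using the standard Nim-product table on single bits:
  2*2 = 3,   2*4 = 8,   2*8 = 12,
  4*4 = 6,   4*8 = 11,  8*8 = 13,
and  1*x = x (identity), k*l = l*k (commutative).
Pairwise Nim products:
  1 * 4 = 4
  8 * 4 = 11
XOR them: 4 XOR 11 = 15.
Result: 9 * 4 = 15 (in Nim).

15


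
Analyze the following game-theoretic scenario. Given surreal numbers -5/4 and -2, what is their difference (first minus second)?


x = -5/4, y = -2
Converting to common denominator: 4
x = -5/4, y = -8/4
x - y = -5/4 - -2 = 3/4

3/4


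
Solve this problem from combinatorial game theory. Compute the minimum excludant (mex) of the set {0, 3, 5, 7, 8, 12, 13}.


Set = {0, 3, 5, 7, 8, 12, 13}
0 is in the set.
1 is NOT in the set. This is the mex.
mex = 1

1


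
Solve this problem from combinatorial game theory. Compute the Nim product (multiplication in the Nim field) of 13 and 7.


Nim multiplication is bilinear over XOR: (u XOR v) * w = (u*w) XOR (v*w).
So we split each operand into its bit components and XOR the pairwise Nim products.
13 = 1 + 4 + 8 (as XOR of powers of 2).
7 = 1 + 2 + 4 (as XOR of powers of 2).
Using the standard Nim-product table on single bits:
  2*2 = 3,   2*4 = 8,   2*8 = 12,
  4*4 = 6,   4*8 = 11,  8*8 = 13,
and  1*x = x (identity), k*l = l*k (commutative).
Pairwise Nim products:
  1 * 1 = 1
  1 * 2 = 2
  1 * 4 = 4
  4 * 1 = 4
  4 * 2 = 8
  4 * 4 = 6
  8 * 1 = 8
  8 * 2 = 12
  8 * 4 = 11
XOR them: 1 XOR 2 XOR 4 XOR 4 XOR 8 XOR 6 XOR 8 XOR 12 XOR 11 = 2.
Result: 13 * 7 = 2 (in Nim).

2


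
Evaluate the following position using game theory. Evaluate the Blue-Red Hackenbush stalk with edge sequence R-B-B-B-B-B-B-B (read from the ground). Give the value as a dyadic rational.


Edges (from ground): R-B-B-B-B-B-B-B
By Berlekamp's sign-expansion rule, a Blue-Red Hackenbush stalk has the value of the surreal number whose sign sequence is the edge sequence with B -> + and R -> -.
Sign sequence: -+++++++
Trace the sign expansion in the surreal number tree, starting from 0:
Edge 1: R (sign -) -> bounds (-inf, 0), value = -1
Edge 2: B (sign +) -> bounds (-1, 0), value = -1/2
Edge 3: B (sign +) -> bounds (-1/2, 0), value = -1/4
Edge 4: B (sign +) -> bounds (-1/4, 0), value = -1/8
Edge 5: B (sign +) -> bounds (-1/8, 0), value = -1/16
Edge 6: B (sign +) -> bounds (-1/16, 0), value = -1/32
Edge 7: B (sign +) -> bounds (-1/32, 0), value = -1/64
Edge 8: B (sign +) -> bounds (-1/64, 0), value = -1/128
Game value = -1/128

-1/128
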